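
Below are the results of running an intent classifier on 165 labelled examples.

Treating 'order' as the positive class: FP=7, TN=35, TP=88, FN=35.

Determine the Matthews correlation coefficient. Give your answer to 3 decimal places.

0.484

MCC = (TP·TN − FP·FN) / √((TP+FP)(TP+FN)(TN+FP)(TN+FN))
Numerator = 88·35 − 7·35 = 2835
Denominator = √(95·123·42·70) = √34353900 = 5861.2200
MCC = 2835 / 5861.2200 = 0.484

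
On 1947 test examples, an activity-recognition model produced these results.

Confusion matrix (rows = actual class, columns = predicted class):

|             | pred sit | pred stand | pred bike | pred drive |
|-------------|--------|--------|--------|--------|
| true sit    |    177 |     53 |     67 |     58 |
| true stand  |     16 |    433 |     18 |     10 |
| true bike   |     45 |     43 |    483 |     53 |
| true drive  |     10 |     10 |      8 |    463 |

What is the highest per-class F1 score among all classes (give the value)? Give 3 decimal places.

Per-class F1 score (2·TP/(2·TP+FP+FN)):
  sit: TP=177, FP=16+45+10=71, FN=53+67+58=178 → 354/603 = 0.5871
  stand: TP=433, FP=53+43+10=106, FN=16+18+10=44 → 866/1016 = 0.8524
  bike: TP=483, FP=67+18+8=93, FN=45+43+53=141 → 966/1200 = 0.8050
  drive: TP=463, FP=58+10+53=121, FN=10+10+8=28 → 926/1075 = 0.8614
Highest is class 'drive' with F1 score = 0.861.

0.861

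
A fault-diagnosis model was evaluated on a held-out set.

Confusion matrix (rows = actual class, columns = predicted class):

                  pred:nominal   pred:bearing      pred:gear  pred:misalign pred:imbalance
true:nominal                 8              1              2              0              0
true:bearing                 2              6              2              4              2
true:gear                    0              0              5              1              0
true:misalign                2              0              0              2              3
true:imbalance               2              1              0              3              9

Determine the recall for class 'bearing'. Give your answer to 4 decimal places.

Take TP from the diagonal, FP from the rest of the 'bearing' prediction marginal, FN from the rest of the 'bearing' actual marginal.
recall = TP/(TP+FN).
bearing: TP=6, FN=2+2+4+2=10 → 6/16 = 0.37500

0.3750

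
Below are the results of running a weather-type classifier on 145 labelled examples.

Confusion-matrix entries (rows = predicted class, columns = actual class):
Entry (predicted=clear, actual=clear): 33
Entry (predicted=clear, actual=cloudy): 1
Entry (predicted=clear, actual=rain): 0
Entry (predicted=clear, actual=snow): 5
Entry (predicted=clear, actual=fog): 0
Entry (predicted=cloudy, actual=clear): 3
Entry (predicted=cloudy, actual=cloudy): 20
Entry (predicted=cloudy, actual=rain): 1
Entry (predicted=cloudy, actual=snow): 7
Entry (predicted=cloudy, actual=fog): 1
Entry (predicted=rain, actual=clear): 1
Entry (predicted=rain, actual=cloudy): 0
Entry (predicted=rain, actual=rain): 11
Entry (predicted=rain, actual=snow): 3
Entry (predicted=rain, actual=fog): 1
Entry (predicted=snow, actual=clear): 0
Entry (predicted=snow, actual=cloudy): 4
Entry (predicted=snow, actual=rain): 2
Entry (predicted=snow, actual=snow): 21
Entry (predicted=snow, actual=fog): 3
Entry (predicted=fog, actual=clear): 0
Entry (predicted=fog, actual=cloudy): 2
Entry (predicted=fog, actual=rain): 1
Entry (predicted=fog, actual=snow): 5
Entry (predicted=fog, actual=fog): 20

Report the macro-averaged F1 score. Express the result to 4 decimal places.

Per-class F1 score (2·TP/(2·TP+FP+FN)):
  clear: TP=33, FP=1+0+5+0=6, FN=3+1+0+0=4 → 66/76 = 0.86842
  cloudy: TP=20, FP=3+1+7+1=12, FN=1+0+4+2=7 → 40/59 = 0.67797
  rain: TP=11, FP=1+0+3+1=5, FN=0+1+2+1=4 → 22/31 = 0.70968
  snow: TP=21, FP=0+4+2+3=9, FN=5+7+3+5=20 → 42/71 = 0.59155
  fog: TP=20, FP=0+2+1+5=8, FN=0+1+1+3=5 → 40/53 = 0.75472
Macro-F1 score = mean = (0.86842 + 0.67797 + 0.70968 + 0.59155 + 0.75472) / 5 = 0.7205

0.7205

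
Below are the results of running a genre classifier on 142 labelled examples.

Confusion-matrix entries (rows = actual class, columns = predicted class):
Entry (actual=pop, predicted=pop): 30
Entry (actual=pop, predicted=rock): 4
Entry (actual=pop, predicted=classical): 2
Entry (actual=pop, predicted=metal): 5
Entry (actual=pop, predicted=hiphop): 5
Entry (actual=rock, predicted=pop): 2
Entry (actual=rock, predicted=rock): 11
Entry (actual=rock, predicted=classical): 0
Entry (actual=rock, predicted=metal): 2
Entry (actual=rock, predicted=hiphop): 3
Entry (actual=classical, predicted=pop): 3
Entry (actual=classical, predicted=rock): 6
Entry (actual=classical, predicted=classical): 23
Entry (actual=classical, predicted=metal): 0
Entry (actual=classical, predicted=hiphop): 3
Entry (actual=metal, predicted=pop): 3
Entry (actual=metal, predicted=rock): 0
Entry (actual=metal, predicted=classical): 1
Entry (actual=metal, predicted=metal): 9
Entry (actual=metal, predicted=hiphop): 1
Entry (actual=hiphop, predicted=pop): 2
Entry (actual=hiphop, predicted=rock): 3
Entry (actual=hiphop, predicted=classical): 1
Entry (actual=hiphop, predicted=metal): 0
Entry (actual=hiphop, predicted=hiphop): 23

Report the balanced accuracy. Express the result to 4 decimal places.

0.6713

Balanced accuracy = mean of per-class recall.
  pop: recall = 30/46 = 0.65217
  rock: recall = 11/18 = 0.61111
  classical: recall = 23/35 = 0.65714
  metal: recall = 9/14 = 0.64286
  hiphop: recall = 23/29 = 0.79310
Mean = (0.65217 + 0.61111 + 0.65714 + 0.64286 + 0.79310) / 5 = 0.6713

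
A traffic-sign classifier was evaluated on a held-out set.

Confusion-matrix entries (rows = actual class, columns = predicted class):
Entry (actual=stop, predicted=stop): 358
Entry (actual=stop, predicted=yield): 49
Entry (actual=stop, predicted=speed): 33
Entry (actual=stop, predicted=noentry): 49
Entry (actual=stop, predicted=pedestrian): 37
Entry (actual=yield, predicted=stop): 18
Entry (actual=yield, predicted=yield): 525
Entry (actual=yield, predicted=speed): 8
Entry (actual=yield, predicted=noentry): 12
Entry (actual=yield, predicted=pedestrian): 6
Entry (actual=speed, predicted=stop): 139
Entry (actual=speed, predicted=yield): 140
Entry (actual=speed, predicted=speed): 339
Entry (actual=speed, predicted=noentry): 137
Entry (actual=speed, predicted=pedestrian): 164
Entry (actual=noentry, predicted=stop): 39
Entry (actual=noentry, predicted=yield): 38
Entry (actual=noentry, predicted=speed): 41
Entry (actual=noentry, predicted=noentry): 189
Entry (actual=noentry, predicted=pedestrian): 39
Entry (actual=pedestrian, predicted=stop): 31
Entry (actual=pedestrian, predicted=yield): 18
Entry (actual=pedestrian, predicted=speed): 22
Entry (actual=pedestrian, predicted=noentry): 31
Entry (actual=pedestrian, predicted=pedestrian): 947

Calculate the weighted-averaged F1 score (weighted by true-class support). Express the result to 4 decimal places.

0.6747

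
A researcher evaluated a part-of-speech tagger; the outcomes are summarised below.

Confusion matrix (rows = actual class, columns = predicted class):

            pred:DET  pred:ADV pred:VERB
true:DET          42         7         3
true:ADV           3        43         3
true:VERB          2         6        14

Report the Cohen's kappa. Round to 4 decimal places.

Observed agreement pₒ = trace/N = 99/123 = 0.80488
Expected agreement pₑ = Σ (rowᵢ·colᵢ)/N² = (52·47 + 49·56 + 22·20)/123² = 0.37200
κ = (pₒ − pₑ)/(1 − pₑ) = (0.80488 − 0.37200)/(1 − 0.37200) = 0.6893

0.6893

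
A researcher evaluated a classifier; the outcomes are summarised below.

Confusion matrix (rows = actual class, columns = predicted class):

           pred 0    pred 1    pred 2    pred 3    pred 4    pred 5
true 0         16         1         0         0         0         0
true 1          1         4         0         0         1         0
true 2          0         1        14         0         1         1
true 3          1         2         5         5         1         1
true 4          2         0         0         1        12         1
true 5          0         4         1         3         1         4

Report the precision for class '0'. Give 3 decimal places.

0.800

Take TP from the diagonal, FP from the rest of the '0' prediction marginal, FN from the rest of the '0' actual marginal.
precision = TP/(TP+FP).
0: TP=16, FP=1+0+1+2+0=4 → 16/20 = 0.8000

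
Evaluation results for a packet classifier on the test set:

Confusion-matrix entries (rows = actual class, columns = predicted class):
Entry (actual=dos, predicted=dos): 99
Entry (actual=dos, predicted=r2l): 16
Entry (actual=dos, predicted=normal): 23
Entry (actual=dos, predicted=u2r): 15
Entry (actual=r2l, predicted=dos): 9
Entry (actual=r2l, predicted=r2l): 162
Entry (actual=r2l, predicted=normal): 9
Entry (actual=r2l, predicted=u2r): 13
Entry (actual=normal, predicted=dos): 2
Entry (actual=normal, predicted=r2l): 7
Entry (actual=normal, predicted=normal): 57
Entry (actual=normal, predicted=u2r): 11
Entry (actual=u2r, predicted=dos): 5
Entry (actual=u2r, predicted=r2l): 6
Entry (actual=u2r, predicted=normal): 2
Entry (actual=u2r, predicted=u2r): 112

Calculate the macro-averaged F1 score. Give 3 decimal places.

0.768

Per-class F1 score (2·TP/(2·TP+FP+FN)):
  dos: TP=99, FP=9+2+5=16, FN=16+23+15=54 → 198/268 = 0.7388
  r2l: TP=162, FP=16+7+6=29, FN=9+9+13=31 → 324/384 = 0.8438
  normal: TP=57, FP=23+9+2=34, FN=2+7+11=20 → 114/168 = 0.6786
  u2r: TP=112, FP=15+13+11=39, FN=5+6+2=13 → 224/276 = 0.8116
Macro-F1 score = mean = (0.7388 + 0.8438 + 0.6786 + 0.8116) / 4 = 0.768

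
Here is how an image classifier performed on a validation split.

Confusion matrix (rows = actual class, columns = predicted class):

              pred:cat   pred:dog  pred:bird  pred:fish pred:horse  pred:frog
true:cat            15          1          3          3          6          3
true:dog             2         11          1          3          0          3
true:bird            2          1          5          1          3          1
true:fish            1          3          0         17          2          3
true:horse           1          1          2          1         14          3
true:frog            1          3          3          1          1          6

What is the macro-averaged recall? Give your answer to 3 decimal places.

Per-class recall (TP/(TP+FN)):
  cat: TP=15, FN=1+3+3+6+3=16 → 15/31 = 0.4839
  dog: TP=11, FN=2+1+3+0+3=9 → 11/20 = 0.5500
  bird: TP=5, FN=2+1+1+3+1=8 → 5/13 = 0.3846
  fish: TP=17, FN=1+3+0+2+3=9 → 17/26 = 0.6538
  horse: TP=14, FN=1+1+2+1+3=8 → 14/22 = 0.6364
  frog: TP=6, FN=1+3+3+1+1=9 → 6/15 = 0.4000
Macro-recall = mean = (0.4839 + 0.5500 + 0.3846 + 0.6538 + 0.6364 + 0.4000) / 6 = 0.518

0.518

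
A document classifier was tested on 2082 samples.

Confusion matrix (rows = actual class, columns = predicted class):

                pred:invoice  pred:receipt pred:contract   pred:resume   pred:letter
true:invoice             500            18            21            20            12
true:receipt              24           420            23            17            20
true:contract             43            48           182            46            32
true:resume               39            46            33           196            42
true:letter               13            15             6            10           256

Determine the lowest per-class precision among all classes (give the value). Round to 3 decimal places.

0.678

Per-class precision (TP/(TP+FP)):
  invoice: TP=500, FP=24+43+39+13=119 → 500/619 = 0.8078
  receipt: TP=420, FP=18+48+46+15=127 → 420/547 = 0.7678
  contract: TP=182, FP=21+23+33+6=83 → 182/265 = 0.6868
  resume: TP=196, FP=20+17+46+10=93 → 196/289 = 0.6782
  letter: TP=256, FP=12+20+32+42=106 → 256/362 = 0.7072
Lowest is class 'resume' with precision = 0.678.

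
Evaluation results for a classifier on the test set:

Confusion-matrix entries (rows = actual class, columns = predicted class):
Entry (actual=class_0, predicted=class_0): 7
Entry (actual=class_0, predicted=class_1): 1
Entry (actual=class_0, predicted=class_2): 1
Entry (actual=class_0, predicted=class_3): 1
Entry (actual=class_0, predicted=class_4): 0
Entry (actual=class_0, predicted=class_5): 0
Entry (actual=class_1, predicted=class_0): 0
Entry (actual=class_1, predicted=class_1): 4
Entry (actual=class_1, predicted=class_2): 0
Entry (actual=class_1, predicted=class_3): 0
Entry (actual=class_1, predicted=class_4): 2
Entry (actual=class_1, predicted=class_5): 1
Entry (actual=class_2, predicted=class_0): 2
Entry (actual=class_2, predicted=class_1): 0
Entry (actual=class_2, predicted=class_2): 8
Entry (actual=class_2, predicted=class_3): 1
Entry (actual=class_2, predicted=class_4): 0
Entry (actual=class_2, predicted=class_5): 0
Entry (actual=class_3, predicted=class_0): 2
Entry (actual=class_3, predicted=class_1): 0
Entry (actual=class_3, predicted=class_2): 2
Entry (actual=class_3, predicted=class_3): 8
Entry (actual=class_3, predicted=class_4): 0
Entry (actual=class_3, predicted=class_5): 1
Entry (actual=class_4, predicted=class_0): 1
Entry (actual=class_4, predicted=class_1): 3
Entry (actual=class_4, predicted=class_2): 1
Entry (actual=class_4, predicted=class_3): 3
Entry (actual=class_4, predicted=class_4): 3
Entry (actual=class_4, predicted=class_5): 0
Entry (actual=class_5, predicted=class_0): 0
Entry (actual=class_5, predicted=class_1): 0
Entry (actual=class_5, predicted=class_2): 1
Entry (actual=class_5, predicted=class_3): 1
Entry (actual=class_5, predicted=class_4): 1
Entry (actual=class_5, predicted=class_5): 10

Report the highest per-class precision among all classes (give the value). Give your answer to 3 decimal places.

0.833

Per-class precision (TP/(TP+FP)):
  class_0: TP=7, FP=0+2+2+1+0=5 → 7/12 = 0.5833
  class_1: TP=4, FP=1+0+0+3+0=4 → 4/8 = 0.5000
  class_2: TP=8, FP=1+0+2+1+1=5 → 8/13 = 0.6154
  class_3: TP=8, FP=1+0+1+3+1=6 → 8/14 = 0.5714
  class_4: TP=3, FP=0+2+0+0+1=3 → 3/6 = 0.5000
  class_5: TP=10, FP=0+1+0+1+0=2 → 10/12 = 0.8333
Highest is class 'class_5' with precision = 0.833.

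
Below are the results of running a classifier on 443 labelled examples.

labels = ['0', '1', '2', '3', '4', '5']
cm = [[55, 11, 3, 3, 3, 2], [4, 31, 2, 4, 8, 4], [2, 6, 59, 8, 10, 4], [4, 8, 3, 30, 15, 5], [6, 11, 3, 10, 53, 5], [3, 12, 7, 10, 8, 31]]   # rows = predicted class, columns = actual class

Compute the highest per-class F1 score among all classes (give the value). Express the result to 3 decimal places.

0.728

Per-class F1 score (2·TP/(2·TP+FP+FN)):
  0: TP=55, FP=11+3+3+3+2=22, FN=4+2+4+6+3=19 → 110/151 = 0.7285
  1: TP=31, FP=4+2+4+8+4=22, FN=11+6+8+11+12=48 → 62/132 = 0.4697
  2: TP=59, FP=2+6+8+10+4=30, FN=3+2+3+3+7=18 → 118/166 = 0.7108
  3: TP=30, FP=4+8+3+15+5=35, FN=3+4+8+10+10=35 → 60/130 = 0.4615
  4: TP=53, FP=6+11+3+10+5=35, FN=3+8+10+15+8=44 → 106/185 = 0.5730
  5: TP=31, FP=3+12+7+10+8=40, FN=2+4+4+5+5=20 → 62/122 = 0.5082
Highest is class '0' with F1 score = 0.728.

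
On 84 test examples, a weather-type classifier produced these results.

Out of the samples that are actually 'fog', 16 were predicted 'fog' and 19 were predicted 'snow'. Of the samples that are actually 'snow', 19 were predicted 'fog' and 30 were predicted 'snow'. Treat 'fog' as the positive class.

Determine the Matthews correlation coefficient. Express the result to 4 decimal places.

MCC = (TP·TN − FP·FN) / √((TP+FP)(TP+FN)(TN+FP)(TN+FN))
Numerator = 16·30 − 19·19 = 119
Denominator = √(35·35·49·49) = √2941225 = 1715.0000
MCC = 119 / 1715.0000 = 0.0694

0.0694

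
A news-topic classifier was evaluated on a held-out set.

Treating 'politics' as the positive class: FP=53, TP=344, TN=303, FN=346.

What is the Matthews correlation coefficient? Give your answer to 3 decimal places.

MCC = (TP·TN − FP·FN) / √((TP+FP)(TP+FN)(TN+FP)(TN+FN))
Numerator = 344·303 − 53·346 = 85894
Denominator = √(397·690·356·649) = √63289882920 = 251574.8058
MCC = 85894 / 251574.8058 = 0.341

0.341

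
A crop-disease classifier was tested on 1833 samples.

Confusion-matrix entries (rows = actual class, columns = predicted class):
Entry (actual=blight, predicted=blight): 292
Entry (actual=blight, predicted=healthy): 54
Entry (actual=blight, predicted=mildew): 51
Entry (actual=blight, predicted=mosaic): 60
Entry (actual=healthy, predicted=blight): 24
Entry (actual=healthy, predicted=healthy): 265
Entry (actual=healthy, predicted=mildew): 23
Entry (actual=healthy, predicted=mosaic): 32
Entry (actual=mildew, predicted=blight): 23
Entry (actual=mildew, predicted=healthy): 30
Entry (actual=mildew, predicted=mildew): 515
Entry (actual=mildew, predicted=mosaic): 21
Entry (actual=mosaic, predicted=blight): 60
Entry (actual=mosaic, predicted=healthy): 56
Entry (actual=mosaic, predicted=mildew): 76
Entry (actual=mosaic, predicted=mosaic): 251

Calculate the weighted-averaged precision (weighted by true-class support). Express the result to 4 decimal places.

0.7208

Per-class precision (TP/(TP+FP)):
  blight: TP=292, FP=24+23+60=107 → 292/399 = 0.73183
  healthy: TP=265, FP=54+30+56=140 → 265/405 = 0.65432
  mildew: TP=515, FP=51+23+76=150 → 515/665 = 0.77444
  mosaic: TP=251, FP=60+32+21=113 → 251/364 = 0.68956
Weighted-precision = Σ (supportᵢ/N)·precisionᵢ with N=1833: (457/1833)·0.73183 + (344/1833)·0.65432 + (589/1833)·0.77444 + (443/1833)·0.68956 = 0.7208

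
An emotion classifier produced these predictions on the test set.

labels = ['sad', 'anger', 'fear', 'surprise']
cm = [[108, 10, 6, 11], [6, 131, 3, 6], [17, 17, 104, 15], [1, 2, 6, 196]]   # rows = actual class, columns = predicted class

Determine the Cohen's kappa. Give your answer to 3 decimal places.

0.789

Observed agreement pₒ = trace/N = 539/639 = 0.8435
Expected agreement pₑ = Σ (rowᵢ·colᵢ)/N² = (135·132 + 146·160 + 153·119 + 205·228)/639² = 0.2599
κ = (pₒ − pₑ)/(1 − pₑ) = (0.8435 − 0.2599)/(1 − 0.2599) = 0.789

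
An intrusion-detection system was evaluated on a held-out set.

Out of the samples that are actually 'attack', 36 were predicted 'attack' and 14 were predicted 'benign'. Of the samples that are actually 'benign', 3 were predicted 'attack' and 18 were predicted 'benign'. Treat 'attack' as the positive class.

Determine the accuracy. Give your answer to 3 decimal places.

0.761

Accuracy = (TP+TN)/N = (36+18)/71 = 0.761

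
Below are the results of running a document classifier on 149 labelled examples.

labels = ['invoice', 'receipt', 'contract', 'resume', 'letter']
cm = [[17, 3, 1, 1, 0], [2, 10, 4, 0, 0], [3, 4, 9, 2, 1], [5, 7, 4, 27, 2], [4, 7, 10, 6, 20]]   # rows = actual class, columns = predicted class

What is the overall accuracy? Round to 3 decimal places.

0.557

Accuracy = trace / total = (17+10+9+27+20=83) / 149 = 83/149 = 0.557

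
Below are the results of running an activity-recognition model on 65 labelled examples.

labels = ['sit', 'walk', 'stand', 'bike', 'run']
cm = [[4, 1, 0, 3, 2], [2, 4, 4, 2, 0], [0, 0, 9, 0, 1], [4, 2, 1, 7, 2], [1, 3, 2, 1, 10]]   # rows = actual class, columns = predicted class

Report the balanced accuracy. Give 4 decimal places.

Balanced accuracy = mean of per-class recall.
  sit: recall = 4/10 = 0.40000
  walk: recall = 4/12 = 0.33333
  stand: recall = 9/10 = 0.90000
  bike: recall = 7/16 = 0.43750
  run: recall = 10/17 = 0.58824
Mean = (0.40000 + 0.33333 + 0.90000 + 0.43750 + 0.58824) / 5 = 0.5318

0.5318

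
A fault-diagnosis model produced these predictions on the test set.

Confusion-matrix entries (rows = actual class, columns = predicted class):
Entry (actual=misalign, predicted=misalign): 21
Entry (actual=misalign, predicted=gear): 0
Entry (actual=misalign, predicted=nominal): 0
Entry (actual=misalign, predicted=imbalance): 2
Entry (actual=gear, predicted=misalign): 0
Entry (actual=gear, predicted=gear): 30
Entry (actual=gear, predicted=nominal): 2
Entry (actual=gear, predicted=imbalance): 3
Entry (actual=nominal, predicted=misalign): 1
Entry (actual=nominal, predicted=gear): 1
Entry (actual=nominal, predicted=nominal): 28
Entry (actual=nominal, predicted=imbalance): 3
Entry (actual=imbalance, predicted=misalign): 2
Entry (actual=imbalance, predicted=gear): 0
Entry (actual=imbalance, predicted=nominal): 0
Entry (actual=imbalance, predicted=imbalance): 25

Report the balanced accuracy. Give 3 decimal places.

Balanced accuracy = mean of per-class recall.
  misalign: recall = 21/23 = 0.9130
  gear: recall = 30/35 = 0.8571
  nominal: recall = 28/33 = 0.8485
  imbalance: recall = 25/27 = 0.9259
Mean = (0.9130 + 0.8571 + 0.8485 + 0.9259) / 4 = 0.886

0.886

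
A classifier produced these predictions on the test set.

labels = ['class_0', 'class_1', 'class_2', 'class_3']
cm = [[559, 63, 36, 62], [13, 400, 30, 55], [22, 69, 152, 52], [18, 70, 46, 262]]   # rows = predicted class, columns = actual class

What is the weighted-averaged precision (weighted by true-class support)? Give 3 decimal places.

Per-class precision (TP/(TP+FP)):
  class_0: TP=559, FP=63+36+62=161 → 559/720 = 0.7764
  class_1: TP=400, FP=13+30+55=98 → 400/498 = 0.8032
  class_2: TP=152, FP=22+69+52=143 → 152/295 = 0.5153
  class_3: TP=262, FP=18+70+46=134 → 262/396 = 0.6616
Weighted-precision = Σ (supportᵢ/N)·precisionᵢ with N=1909: (612/1909)·0.7764 + (602/1909)·0.8032 + (264/1909)·0.5153 + (431/1909)·0.6616 = 0.723

0.723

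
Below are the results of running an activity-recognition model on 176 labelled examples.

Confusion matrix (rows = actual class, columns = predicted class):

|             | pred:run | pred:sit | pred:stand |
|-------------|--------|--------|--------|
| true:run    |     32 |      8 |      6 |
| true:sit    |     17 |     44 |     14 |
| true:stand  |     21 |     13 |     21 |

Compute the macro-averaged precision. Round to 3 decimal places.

0.549

Per-class precision (TP/(TP+FP)):
  run: TP=32, FP=17+21=38 → 32/70 = 0.4571
  sit: TP=44, FP=8+13=21 → 44/65 = 0.6769
  stand: TP=21, FP=6+14=20 → 21/41 = 0.5122
Macro-precision = mean = (0.4571 + 0.6769 + 0.5122) / 3 = 0.549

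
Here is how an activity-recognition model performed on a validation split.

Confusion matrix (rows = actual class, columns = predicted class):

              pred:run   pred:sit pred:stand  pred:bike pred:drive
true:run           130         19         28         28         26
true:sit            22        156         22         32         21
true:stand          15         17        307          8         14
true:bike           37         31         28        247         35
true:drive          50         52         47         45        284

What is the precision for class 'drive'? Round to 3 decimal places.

Take TP from the diagonal, FP from the rest of the 'drive' prediction marginal, FN from the rest of the 'drive' actual marginal.
precision = TP/(TP+FP).
drive: TP=284, FP=26+21+14+35=96 → 284/380 = 0.7474

0.747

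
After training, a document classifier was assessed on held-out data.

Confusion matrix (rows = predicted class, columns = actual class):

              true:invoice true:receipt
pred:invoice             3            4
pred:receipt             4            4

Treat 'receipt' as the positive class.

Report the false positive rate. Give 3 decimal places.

0.571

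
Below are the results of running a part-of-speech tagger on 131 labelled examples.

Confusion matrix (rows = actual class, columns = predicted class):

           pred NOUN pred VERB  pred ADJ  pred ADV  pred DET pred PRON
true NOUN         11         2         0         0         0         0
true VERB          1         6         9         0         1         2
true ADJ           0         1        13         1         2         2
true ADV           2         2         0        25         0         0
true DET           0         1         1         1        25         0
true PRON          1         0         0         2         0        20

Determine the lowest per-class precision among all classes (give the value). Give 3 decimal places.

Per-class precision (TP/(TP+FP)):
  NOUN: TP=11, FP=1+0+2+0+1=4 → 11/15 = 0.7333
  VERB: TP=6, FP=2+1+2+1+0=6 → 6/12 = 0.5000
  ADJ: TP=13, FP=0+9+0+1+0=10 → 13/23 = 0.5652
  ADV: TP=25, FP=0+0+1+1+2=4 → 25/29 = 0.8621
  DET: TP=25, FP=0+1+2+0+0=3 → 25/28 = 0.8929
  PRON: TP=20, FP=0+2+2+0+0=4 → 20/24 = 0.8333
Lowest is class 'VERB' with precision = 0.500.

0.500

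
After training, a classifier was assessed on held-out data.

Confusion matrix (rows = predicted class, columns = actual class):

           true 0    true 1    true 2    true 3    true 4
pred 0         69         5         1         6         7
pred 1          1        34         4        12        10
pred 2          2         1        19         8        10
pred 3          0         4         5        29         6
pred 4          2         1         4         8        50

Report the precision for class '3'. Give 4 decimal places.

One-vs-rest for '3': TP = diagonal; FP = other classes predicted '3'; FN = '3' predicted as other.
precision = TP/(TP+FP).
3: TP=29, FP=0+4+5+6=15 → 29/44 = 0.65909

0.6591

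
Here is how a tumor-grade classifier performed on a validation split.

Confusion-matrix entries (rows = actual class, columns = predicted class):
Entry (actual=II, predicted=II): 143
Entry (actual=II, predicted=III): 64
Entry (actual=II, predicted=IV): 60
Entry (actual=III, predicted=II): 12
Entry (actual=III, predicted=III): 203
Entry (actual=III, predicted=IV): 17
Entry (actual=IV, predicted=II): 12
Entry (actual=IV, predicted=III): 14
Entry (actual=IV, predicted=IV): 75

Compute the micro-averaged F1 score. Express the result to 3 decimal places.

0.702

Micro-averaging pools counts across classes: ΣTP=421, ΣFP=179, ΣFN=179.
Micro-F1 score = 2·TP/(2·TP+FP+FN) on pooled counts = 0.702 (equals overall accuracy in single-label multiclass).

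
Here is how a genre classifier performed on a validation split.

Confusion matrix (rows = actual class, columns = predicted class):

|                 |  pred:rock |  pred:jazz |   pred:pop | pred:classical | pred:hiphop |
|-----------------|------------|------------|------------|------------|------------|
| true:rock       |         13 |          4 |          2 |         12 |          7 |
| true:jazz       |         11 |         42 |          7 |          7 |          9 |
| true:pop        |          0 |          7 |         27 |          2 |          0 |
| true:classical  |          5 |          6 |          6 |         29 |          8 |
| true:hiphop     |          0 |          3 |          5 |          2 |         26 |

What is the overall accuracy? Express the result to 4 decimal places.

Accuracy = trace / total = (13+42+27+29+26=137) / 240 = 137/240 = 0.5708

0.5708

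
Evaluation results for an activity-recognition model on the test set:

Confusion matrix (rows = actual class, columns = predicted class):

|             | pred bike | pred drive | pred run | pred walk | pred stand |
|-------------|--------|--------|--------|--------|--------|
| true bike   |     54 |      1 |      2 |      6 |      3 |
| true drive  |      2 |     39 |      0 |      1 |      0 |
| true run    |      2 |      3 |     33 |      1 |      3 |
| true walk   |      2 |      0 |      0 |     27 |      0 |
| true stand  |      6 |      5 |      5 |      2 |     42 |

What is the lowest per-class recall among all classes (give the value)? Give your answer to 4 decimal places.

0.7000

Per-class recall (TP/(TP+FN)):
  bike: TP=54, FN=1+2+6+3=12 → 54/66 = 0.81818
  drive: TP=39, FN=2+0+1+0=3 → 39/42 = 0.92857
  run: TP=33, FN=2+3+1+3=9 → 33/42 = 0.78571
  walk: TP=27, FN=2+0+0+0=2 → 27/29 = 0.93103
  stand: TP=42, FN=6+5+5+2=18 → 42/60 = 0.70000
Lowest is class 'stand' with recall = 0.7000.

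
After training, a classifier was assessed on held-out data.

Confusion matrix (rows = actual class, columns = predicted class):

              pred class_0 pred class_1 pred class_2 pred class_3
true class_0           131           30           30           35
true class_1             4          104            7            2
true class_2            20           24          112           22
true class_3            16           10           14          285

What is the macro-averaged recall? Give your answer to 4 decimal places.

0.7437

Per-class recall (TP/(TP+FN)):
  class_0: TP=131, FN=30+30+35=95 → 131/226 = 0.57965
  class_1: TP=104, FN=4+7+2=13 → 104/117 = 0.88889
  class_2: TP=112, FN=20+24+22=66 → 112/178 = 0.62921
  class_3: TP=285, FN=16+10+14=40 → 285/325 = 0.87692
Macro-recall = mean = (0.57965 + 0.88889 + 0.62921 + 0.87692) / 4 = 0.7437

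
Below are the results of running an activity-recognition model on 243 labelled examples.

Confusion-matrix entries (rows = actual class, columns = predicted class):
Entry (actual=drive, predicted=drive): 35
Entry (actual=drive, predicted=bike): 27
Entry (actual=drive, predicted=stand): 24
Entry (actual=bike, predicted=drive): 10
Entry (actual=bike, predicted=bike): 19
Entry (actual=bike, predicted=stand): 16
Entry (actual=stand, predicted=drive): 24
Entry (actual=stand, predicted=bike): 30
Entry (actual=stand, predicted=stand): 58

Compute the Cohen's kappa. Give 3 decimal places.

0.178

Observed agreement pₒ = trace/N = 112/243 = 0.4609
Expected agreement pₑ = Σ (rowᵢ·colᵢ)/N² = (86·69 + 45·76 + 112·98)/243² = 0.3443
κ = (pₒ − pₑ)/(1 − pₑ) = (0.4609 − 0.3443)/(1 − 0.3443) = 0.178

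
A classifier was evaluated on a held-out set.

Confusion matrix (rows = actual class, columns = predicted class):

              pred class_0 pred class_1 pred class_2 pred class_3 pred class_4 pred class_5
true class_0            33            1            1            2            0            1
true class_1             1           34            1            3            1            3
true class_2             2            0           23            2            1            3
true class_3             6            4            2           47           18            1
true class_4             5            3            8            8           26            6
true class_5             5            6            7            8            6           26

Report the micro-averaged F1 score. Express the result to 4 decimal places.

Micro-averaging pools counts across classes: ΣTP=189, ΣFP=115, ΣFN=115.
Micro-F1 score = 2·TP/(2·TP+FP+FN) on pooled counts = 0.6217 (equals overall accuracy in single-label multiclass).

0.6217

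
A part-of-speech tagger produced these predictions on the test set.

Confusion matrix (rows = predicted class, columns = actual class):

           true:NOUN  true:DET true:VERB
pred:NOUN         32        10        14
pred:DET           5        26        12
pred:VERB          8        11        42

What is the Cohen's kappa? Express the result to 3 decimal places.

0.432

Observed agreement pₒ = trace/N = 100/160 = 0.6250
Expected agreement pₑ = Σ (rowᵢ·colᵢ)/N² = (45·56 + 47·43 + 68·61)/160² = 0.3394
κ = (pₒ − pₑ)/(1 − pₑ) = (0.6250 − 0.3394)/(1 − 0.3394) = 0.432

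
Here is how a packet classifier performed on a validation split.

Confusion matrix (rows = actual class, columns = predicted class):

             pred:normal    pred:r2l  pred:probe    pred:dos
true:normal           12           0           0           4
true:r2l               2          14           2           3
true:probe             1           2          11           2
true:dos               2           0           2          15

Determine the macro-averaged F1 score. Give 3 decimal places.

0.723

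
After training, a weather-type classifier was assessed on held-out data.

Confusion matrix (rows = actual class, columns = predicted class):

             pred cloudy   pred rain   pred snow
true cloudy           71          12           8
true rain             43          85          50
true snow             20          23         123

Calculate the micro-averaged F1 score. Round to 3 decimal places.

0.641

Micro-averaging pools counts across classes: ΣTP=279, ΣFP=156, ΣFN=156.
Micro-F1 score = 2·TP/(2·TP+FP+FN) on pooled counts = 0.641 (equals overall accuracy in single-label multiclass).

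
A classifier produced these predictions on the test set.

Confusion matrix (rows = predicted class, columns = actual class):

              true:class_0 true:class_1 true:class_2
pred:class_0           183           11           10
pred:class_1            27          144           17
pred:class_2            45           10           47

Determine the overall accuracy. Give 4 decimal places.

0.7571

Accuracy = trace / total = (183+144+47=374) / 494 = 374/494 = 0.7571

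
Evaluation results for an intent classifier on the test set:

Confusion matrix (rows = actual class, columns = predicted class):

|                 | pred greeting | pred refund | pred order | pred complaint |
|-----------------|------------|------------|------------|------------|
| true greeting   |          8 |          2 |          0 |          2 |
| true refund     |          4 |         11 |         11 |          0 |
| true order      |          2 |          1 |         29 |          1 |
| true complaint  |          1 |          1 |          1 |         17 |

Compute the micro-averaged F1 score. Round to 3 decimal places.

0.714

Micro-averaging pools counts across classes: ΣTP=65, ΣFP=26, ΣFN=26.
Micro-F1 score = 2·TP/(2·TP+FP+FN) on pooled counts = 0.714 (equals overall accuracy in single-label multiclass).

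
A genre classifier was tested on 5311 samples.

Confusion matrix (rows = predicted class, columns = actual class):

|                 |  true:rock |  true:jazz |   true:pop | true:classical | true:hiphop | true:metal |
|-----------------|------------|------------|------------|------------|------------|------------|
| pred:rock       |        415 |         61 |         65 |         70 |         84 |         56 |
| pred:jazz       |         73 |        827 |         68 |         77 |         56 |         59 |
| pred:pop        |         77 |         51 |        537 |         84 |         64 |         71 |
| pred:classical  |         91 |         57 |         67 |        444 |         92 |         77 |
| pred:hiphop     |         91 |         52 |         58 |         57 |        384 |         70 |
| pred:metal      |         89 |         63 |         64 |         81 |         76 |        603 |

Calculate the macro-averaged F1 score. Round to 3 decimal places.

Per-class F1 score (2·TP/(2·TP+FP+FN)):
  rock: TP=415, FP=61+65+70+84+56=336, FN=73+77+91+91+89=421 → 830/1587 = 0.5230
  jazz: TP=827, FP=73+68+77+56+59=333, FN=61+51+57+52+63=284 → 1654/2271 = 0.7283
  pop: TP=537, FP=77+51+84+64+71=347, FN=65+68+67+58+64=322 → 1074/1743 = 0.6162
  classical: TP=444, FP=91+57+67+92+77=384, FN=70+77+84+57+81=369 → 888/1641 = 0.5411
  hiphop: TP=384, FP=91+52+58+57+70=328, FN=84+56+64+92+76=372 → 768/1468 = 0.5232
  metal: TP=603, FP=89+63+64+81+76=373, FN=56+59+71+77+70=333 → 1206/1912 = 0.6308
Macro-F1 score = mean = (0.5230 + 0.7283 + 0.6162 + 0.5411 + 0.5232 + 0.6308) / 6 = 0.594

0.594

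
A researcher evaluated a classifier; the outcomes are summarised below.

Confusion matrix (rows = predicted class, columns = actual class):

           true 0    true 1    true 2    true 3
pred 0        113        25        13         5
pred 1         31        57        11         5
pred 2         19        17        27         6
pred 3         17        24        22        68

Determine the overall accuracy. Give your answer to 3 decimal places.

0.576

Accuracy = trace / total = (113+57+27+68=265) / 460 = 265/460 = 0.576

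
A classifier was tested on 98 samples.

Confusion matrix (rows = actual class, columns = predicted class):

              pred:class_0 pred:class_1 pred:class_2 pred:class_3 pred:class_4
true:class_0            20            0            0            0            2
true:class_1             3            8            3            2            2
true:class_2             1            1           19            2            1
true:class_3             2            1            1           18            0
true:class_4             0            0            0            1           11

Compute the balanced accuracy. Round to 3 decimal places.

0.776

Balanced accuracy = mean of per-class recall.
  class_0: recall = 20/22 = 0.9091
  class_1: recall = 8/18 = 0.4444
  class_2: recall = 19/24 = 0.7917
  class_3: recall = 18/22 = 0.8182
  class_4: recall = 11/12 = 0.9167
Mean = (0.9091 + 0.4444 + 0.7917 + 0.8182 + 0.9167) / 5 = 0.776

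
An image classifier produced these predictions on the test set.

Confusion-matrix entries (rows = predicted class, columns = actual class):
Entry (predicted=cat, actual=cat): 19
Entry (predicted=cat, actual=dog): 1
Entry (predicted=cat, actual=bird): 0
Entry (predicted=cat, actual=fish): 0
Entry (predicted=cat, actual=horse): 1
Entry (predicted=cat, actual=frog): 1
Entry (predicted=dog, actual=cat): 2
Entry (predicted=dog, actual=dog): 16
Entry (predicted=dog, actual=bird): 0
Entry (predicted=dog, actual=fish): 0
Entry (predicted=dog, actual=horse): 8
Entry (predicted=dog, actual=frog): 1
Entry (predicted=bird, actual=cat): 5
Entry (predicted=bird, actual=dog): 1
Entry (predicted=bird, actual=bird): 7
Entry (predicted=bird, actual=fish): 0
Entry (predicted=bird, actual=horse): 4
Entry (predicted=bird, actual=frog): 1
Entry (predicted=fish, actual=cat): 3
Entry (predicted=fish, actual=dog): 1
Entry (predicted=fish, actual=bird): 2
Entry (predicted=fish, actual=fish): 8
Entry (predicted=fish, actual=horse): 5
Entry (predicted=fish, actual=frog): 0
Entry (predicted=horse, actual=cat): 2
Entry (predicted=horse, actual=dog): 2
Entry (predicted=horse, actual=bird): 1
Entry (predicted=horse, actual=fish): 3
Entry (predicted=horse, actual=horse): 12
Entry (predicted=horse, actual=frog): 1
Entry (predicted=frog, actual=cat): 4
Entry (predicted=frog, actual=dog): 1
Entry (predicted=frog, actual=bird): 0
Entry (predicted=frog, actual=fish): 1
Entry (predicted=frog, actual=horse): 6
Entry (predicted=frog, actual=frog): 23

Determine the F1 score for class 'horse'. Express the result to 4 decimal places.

0.4211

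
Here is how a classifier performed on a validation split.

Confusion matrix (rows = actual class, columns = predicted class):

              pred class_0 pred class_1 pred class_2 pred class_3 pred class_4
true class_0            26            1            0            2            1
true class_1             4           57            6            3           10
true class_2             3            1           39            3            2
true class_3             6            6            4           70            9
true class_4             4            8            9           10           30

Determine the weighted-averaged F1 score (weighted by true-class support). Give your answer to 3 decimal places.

Per-class F1 score (2·TP/(2·TP+FP+FN)):
  class_0: TP=26, FP=4+3+6+4=17, FN=1+0+2+1=4 → 52/73 = 0.7123
  class_1: TP=57, FP=1+1+6+8=16, FN=4+6+3+10=23 → 114/153 = 0.7451
  class_2: TP=39, FP=0+6+4+9=19, FN=3+1+3+2=9 → 78/106 = 0.7358
  class_3: TP=70, FP=2+3+3+10=18, FN=6+6+4+9=25 → 140/183 = 0.7650
  class_4: TP=30, FP=1+10+2+9=22, FN=4+8+9+10=31 → 60/113 = 0.5310
Weighted-F1 score = Σ (supportᵢ/N)·F1 scoreᵢ with N=314: (30/314)·0.7123 + (80/314)·0.7451 + (48/314)·0.7358 + (95/314)·0.7650 + (61/314)·0.5310 = 0.705

0.705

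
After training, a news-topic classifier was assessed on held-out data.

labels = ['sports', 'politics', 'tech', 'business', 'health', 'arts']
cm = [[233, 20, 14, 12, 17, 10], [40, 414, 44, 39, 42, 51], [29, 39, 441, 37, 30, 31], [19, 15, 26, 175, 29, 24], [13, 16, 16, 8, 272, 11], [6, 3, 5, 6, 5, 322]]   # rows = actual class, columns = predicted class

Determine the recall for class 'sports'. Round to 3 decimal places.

Treat 'sports' as positive and all other classes as negative.
recall = TP/(TP+FN).
sports: TP=233, FN=20+14+12+17+10=73 → 233/306 = 0.7614

0.761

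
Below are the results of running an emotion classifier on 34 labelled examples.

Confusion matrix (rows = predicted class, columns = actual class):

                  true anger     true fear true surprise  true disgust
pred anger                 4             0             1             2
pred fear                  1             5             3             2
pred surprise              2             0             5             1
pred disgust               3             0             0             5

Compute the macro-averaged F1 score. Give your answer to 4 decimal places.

0.5598

Per-class F1 score (2·TP/(2·TP+FP+FN)):
  anger: TP=4, FP=0+1+2=3, FN=1+2+3=6 → 8/17 = 0.47059
  fear: TP=5, FP=1+3+2=6, FN=0+0+0=0 → 10/16 = 0.62500
  surprise: TP=5, FP=2+0+1=3, FN=1+3+0=4 → 10/17 = 0.58824
  disgust: TP=5, FP=3+0+0=3, FN=2+2+1=5 → 10/18 = 0.55556
Macro-F1 score = mean = (0.47059 + 0.62500 + 0.58824 + 0.55556) / 4 = 0.5598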